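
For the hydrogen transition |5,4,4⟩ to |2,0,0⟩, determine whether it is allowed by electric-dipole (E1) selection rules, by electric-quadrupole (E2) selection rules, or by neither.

Δl = 0 − 4 = -4; l_i + l_f = 4.
Δm_l = -4.
E1 (Δl = ±1, |Δm_l| ≤ 1): not satisfied.
E2 (Δl = 0,±2, l_i+l_f ≥ 2, |Δm_l| ≤ 2): not satisfied.

neither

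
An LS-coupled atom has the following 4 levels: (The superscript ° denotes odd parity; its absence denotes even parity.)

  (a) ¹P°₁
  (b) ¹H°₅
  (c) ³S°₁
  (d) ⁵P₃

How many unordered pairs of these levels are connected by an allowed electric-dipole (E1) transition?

(a)–(b): forbidden (parity, ΔL, ΔJ).
(a)–(c): forbidden (parity, ΔS).
(a)–(d): forbidden (ΔS, ΔJ).
(b)–(c): forbidden (parity, ΔS, ΔL, ΔJ).
(b)–(d): forbidden (ΔS, ΔL, ΔJ).
(c)–(d): forbidden (ΔS, ΔJ).
Allowed pairs: 0 of 6.

0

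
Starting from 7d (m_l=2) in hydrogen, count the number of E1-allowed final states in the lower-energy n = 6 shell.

4

E1 requires Δl = ±1, so l_f ∈ {1, 3}; with 0 ≤ l_f ≤ n_f−1 = 5, the allowed l_f values are {1, 3}.
For l_f = 1: m_f ∈ {m_i−1, m_i, m_i+1} ∩ [−1, 1] = {1} → 1 state.
For l_f = 3: m_f ∈ {m_i−1, m_i, m_i+1} ∩ [−3, 3] = {1, 2, 3} → 3 states.
Total: 4.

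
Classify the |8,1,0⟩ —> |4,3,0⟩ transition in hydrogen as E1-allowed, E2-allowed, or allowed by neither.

E2

Δl = 3 − 1 = +2; l_i + l_f = 4.
Δm_l = +0.
E1 (Δl = ±1, |Δm_l| ≤ 1): not satisfied.
E2 (Δl = 0,±2, l_i+l_f ≥ 2, |Δm_l| ≤ 2): satisfied.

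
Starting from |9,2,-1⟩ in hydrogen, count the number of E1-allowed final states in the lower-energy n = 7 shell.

5

E1 requires Δl = ±1, so l_f ∈ {1, 3}; with 0 ≤ l_f ≤ n_f−1 = 6, the allowed l_f values are {1, 3}.
For l_f = 1: m_f ∈ {m_i−1, m_i, m_i+1} ∩ [−1, 1] = {-1, 0} → 2 states.
For l_f = 3: m_f ∈ {m_i−1, m_i, m_i+1} ∩ [−3, 3] = {-2, -1, 0} → 3 states.
Total: 5.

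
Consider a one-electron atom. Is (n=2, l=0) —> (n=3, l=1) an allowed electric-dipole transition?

allowed

Δl = 1 − 0 = +1; the E1 rule Δl = ±1 is satisfied.
All E1 selection rules are satisfied.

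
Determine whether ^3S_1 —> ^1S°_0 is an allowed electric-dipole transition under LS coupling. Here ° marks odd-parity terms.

forbidden

Reading off the term symbols: S 1→0, L 0→0, J 1→0, parity even→odd.
Parity must change: even → odd — ✓.
ΔL = 0, ±1 (not L=0↔0): L: 0 → 0, ΔL = +0 — ✗.
ΔJ = 0, ±1 (not J=0↔0): J: 1 → 0, ΔJ = -1 — ✓.
ΔS = 0: S: 1 → 0 — ✗.
Rule(s) violated: ΔS, ΔL.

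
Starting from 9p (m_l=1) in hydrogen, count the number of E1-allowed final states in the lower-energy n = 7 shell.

E1 requires Δl = ±1, so l_f ∈ {0, 2}; with 0 ≤ l_f ≤ n_f−1 = 6, the allowed l_f values are {0, 2}.
For l_f = 0: m_f ∈ {m_i−1, m_i, m_i+1} ∩ [−0, 0] = {0} → 1 state.
For l_f = 2: m_f ∈ {m_i−1, m_i, m_i+1} ∩ [−2, 2] = {0, 1, 2} → 3 states.
Total: 4.

4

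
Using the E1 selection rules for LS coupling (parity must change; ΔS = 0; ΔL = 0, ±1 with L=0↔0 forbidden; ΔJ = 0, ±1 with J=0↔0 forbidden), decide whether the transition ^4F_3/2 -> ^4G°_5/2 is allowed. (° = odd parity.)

Parity must change: even → odd — passes.
ΔS = 0: S: 3/2 → 3/2 — passes.
ΔL = 0, ±1 (not L=0↔0): L: 3 → 4, ΔL = +1 — passes.
ΔJ = 0, ±1 (not J=0↔0): J: 3/2 → 5/2, ΔJ = +1 — passes.
All four E1 rules are satisfied.

allowed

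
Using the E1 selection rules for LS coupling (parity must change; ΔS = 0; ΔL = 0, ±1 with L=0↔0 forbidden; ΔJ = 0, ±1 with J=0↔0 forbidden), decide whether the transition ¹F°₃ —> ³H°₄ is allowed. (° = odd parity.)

forbidden

Initial level: S=0, L=3, J=3, parity odd. Final level: S=1, L=5, J=4, parity odd.
Parity must change: odd → odd — fails.
ΔS = 0: S: 0 → 1 — fails.
ΔL = 0, ±1 (not L=0↔0): L: 3 → 5, ΔL = +2 — fails.
ΔJ = 0, ±1 (not J=0↔0): J: 3 → 4, ΔJ = +1 — passes.
Rule(s) violated: parity, ΔS, ΔL.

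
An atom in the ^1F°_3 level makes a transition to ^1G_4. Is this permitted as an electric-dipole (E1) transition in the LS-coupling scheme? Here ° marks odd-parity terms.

allowed

Reading off the term symbols: S 0→0, L 3→4, J 3→4, parity odd→even.
ΔL = 0, ±1 (not L=0↔0): L: 3 → 4, ΔL = +1 — passes.
ΔS = 0: S: 0 → 0 — passes.
Parity must change: odd → even — passes.
ΔJ = 0, ±1 (not J=0↔0): J: 3 → 4, ΔJ = +1 — passes.
All four E1 rules are satisfied.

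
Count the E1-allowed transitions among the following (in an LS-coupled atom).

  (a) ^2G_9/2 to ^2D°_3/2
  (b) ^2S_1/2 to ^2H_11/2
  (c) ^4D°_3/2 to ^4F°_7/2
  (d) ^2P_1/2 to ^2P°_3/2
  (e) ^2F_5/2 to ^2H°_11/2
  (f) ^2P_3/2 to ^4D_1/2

1

(a) forbidden (ΔL, ΔJ fail)
(b) forbidden (parity, ΔL, ΔJ fail)
(c) forbidden (parity, ΔJ fail)
(d) allowed
(e) forbidden (ΔL, ΔJ fail)
(f) forbidden (parity, ΔS fail)
Total allowed: 1 of 6.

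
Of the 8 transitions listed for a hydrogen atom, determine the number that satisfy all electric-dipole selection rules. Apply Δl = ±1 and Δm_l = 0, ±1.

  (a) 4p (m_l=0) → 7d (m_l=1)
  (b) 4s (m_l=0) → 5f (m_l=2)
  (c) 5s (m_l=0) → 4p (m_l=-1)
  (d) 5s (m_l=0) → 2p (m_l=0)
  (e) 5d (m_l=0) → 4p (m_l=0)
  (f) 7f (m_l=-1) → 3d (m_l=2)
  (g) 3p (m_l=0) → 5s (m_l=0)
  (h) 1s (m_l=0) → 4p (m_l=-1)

6

(a) allowed
(b) forbidden — Δl = +3 (E1 requires Δl = ±1); Δm_l = +2 (E1 requires Δm_l = 0, ±1)
(c) allowed
(d) allowed
(e) allowed
(f) forbidden — Δm_l = +3 (E1 requires Δm_l = 0, ±1)
(g) allowed
(h) allowed
Total allowed: 6 of 8.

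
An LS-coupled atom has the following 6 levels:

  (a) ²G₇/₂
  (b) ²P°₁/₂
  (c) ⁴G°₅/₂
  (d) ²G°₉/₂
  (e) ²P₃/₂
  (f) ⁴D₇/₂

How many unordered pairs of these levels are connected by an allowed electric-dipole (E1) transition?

(a)–(b): forbidden (ΔL, ΔJ).
(a)–(c): forbidden (ΔS).
(a)–(d): allowed.
(a)–(e): forbidden (parity, ΔL, ΔJ).
(a)–(f): forbidden (parity, ΔS, ΔL).
(b)–(c): forbidden (parity, ΔS, ΔL, ΔJ).
(b)–(d): forbidden (parity, ΔL, ΔJ).
(b)–(e): allowed.
(b)–(f): forbidden (ΔS, ΔJ).
(c)–(d): forbidden (parity, ΔS, ΔJ).
(c)–(e): forbidden (ΔS, ΔL).
(c)–(f): forbidden (ΔL).
(d)–(e): forbidden (ΔL, ΔJ).
(d)–(f): forbidden (ΔS, ΔL).
(e)–(f): forbidden (parity, ΔS, ΔJ).
Allowed pairs: 2 of 15.

2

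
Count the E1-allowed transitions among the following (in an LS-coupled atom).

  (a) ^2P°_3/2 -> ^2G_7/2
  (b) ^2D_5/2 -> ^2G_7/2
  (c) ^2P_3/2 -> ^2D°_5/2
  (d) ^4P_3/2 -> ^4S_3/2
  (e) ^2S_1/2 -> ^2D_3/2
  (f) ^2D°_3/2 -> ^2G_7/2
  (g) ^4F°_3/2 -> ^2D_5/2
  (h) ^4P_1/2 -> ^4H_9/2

1

(a) forbidden (ΔL, ΔJ fail)
(b) forbidden (parity, ΔL fail)
(c) allowed
(d) forbidden (parity fails)
(e) forbidden (parity, ΔL fail)
(f) forbidden (ΔL, ΔJ fail)
(g) forbidden (ΔS fails)
(h) forbidden (parity, ΔL, ΔJ fail)
Total allowed: 1 of 8.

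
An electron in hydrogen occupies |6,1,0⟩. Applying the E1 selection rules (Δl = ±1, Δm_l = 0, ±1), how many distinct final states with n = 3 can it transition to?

4

E1 requires Δl = ±1, so l_f ∈ {0, 2}; with 0 ≤ l_f ≤ n_f−1 = 2, the allowed l_f values are {0, 2}.
For l_f = 0: m_f ∈ {m_i−1, m_i, m_i+1} ∩ [−0, 0] = {0} → 1 state.
For l_f = 2: m_f ∈ {m_i−1, m_i, m_i+1} ∩ [−2, 2] = {-1, 0, 1} → 3 states.
Total: 4.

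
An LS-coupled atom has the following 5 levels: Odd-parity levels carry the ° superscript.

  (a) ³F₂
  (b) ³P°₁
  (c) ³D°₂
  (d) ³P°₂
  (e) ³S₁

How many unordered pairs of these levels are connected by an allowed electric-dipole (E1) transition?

3

(a)–(b): forbidden (ΔL).
(a)–(c): allowed.
(a)–(d): forbidden (ΔL).
(a)–(e): forbidden (parity, ΔL).
(b)–(c): forbidden (parity).
(b)–(d): forbidden (parity).
(b)–(e): allowed.
(c)–(d): forbidden (parity).
(c)–(e): forbidden (ΔL).
(d)–(e): allowed.
Allowed pairs: 3 of 10.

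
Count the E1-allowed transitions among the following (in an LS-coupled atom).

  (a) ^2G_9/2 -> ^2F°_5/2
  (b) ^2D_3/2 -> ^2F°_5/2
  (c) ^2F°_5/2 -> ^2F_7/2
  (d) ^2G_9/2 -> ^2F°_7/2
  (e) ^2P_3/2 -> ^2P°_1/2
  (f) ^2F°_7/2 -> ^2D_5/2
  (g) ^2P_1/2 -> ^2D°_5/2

5

(a) forbidden (ΔJ fails)
(b) allowed
(c) allowed
(d) allowed
(e) allowed
(f) allowed
(g) forbidden (ΔJ fails)
Total allowed: 5 of 7.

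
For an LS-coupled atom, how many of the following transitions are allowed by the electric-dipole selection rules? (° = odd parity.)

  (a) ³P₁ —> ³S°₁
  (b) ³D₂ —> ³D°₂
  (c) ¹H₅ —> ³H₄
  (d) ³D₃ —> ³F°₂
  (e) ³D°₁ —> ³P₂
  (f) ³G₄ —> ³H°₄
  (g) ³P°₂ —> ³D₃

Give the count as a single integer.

(a) allowed
(b) allowed
(c) forbidden (parity, ΔS fail)
(d) allowed
(e) allowed
(f) allowed
(g) allowed
Total allowed: 6 of 7.

6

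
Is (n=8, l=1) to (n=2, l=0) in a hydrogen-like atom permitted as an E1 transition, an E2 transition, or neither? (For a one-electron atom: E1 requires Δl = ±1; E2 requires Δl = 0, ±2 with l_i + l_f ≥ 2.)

Δl = 0 − 1 = -1; l_i + l_f = 1.
E1 (Δl = ±1): satisfied.
E2 (Δl = 0,±2, l_i+l_f ≥ 2): not satisfied.

E1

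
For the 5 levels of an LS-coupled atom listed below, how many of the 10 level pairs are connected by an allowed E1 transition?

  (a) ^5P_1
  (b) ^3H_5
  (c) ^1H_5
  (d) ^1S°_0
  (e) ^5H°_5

0

(a)–(b): forbidden (parity, ΔS, ΔL, ΔJ).
(a)–(c): forbidden (parity, ΔS, ΔL, ΔJ).
(a)–(d): forbidden (ΔS).
(a)–(e): forbidden (ΔL, ΔJ).
(b)–(c): forbidden (parity, ΔS).
(b)–(d): forbidden (ΔS, ΔL, ΔJ).
(b)–(e): forbidden (ΔS).
(c)–(d): forbidden (ΔL, ΔJ).
(c)–(e): forbidden (ΔS).
(d)–(e): forbidden (parity, ΔS, ΔL, ΔJ).
Allowed pairs: 0 of 10.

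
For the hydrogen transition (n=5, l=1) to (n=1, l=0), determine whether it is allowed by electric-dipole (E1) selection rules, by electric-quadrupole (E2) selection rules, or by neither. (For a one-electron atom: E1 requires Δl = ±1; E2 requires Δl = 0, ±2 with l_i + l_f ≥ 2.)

Δl = 0 − 1 = -1; l_i + l_f = 1.
E1 (Δl = ±1): satisfied.
E2 (Δl = 0,±2, l_i+l_f ≥ 2): not satisfied.

E1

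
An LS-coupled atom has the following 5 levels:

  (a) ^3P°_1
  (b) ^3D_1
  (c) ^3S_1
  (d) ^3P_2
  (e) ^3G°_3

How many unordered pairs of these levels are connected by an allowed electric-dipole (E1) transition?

3

(a)–(b): allowed.
(a)–(c): allowed.
(a)–(d): allowed.
(a)–(e): forbidden (parity, ΔL, ΔJ).
(b)–(c): forbidden (parity, ΔL).
(b)–(d): forbidden (parity).
(b)–(e): forbidden (ΔL, ΔJ).
(c)–(d): forbidden (parity).
(c)–(e): forbidden (ΔL, ΔJ).
(d)–(e): forbidden (ΔL).
Allowed pairs: 3 of 10.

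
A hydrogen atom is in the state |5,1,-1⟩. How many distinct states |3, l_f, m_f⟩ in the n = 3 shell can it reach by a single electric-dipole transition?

4

E1 requires Δl = ±1, so l_f ∈ {0, 2}; with 0 ≤ l_f ≤ n_f−1 = 2, the allowed l_f values are {0, 2}.
For l_f = 0: m_f ∈ {m_i−1, m_i, m_i+1} ∩ [−0, 0] = {0} → 1 state.
For l_f = 2: m_f ∈ {m_i−1, m_i, m_i+1} ∩ [−2, 2] = {-2, -1, 0} → 3 states.
Total: 4.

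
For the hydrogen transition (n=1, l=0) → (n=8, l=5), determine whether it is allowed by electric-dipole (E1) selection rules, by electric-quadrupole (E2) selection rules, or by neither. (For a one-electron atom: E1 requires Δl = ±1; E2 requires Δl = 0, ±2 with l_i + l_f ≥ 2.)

neither

Δl = 5 − 0 = +5; l_i + l_f = 5.
E1 (Δl = ±1): not satisfied.
E2 (Δl = 0,±2, l_i+l_f ≥ 2): not satisfied.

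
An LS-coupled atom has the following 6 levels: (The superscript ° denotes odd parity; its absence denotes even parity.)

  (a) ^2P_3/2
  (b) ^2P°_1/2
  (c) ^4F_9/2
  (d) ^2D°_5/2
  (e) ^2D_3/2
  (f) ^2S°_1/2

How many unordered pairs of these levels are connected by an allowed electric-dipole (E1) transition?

(a)–(b): allowed.
(a)–(c): forbidden (parity, ΔS, ΔL, ΔJ).
(a)–(d): allowed.
(a)–(e): forbidden (parity).
(a)–(f): allowed.
(b)–(c): forbidden (ΔS, ΔL, ΔJ).
(b)–(d): forbidden (parity, ΔJ).
(b)–(e): allowed.
(b)–(f): forbidden (parity).
(c)–(d): forbidden (ΔS, ΔJ).
(c)–(e): forbidden (parity, ΔS, ΔJ).
(c)–(f): forbidden (ΔS, ΔL, ΔJ).
(d)–(e): allowed.
(d)–(f): forbidden (parity, ΔL, ΔJ).
(e)–(f): forbidden (ΔL).
Allowed pairs: 5 of 15.

5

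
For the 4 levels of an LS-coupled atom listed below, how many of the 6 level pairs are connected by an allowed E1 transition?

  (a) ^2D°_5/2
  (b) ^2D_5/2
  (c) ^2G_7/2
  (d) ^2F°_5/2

3

(a)–(b): allowed.
(a)–(c): forbidden (ΔL).
(a)–(d): forbidden (parity).
(b)–(c): forbidden (parity, ΔL).
(b)–(d): allowed.
(c)–(d): allowed.
Allowed pairs: 3 of 6.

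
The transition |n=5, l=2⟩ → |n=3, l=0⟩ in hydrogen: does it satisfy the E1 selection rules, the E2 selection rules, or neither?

E2

Δl = 0 − 2 = -2; l_i + l_f = 2.
E1 (Δl = ±1): not satisfied.
E2 (Δl = 0,±2, l_i+l_f ≥ 2): satisfied.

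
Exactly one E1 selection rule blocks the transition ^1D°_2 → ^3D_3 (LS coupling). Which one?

Parity must change: odd → even — satisfied.
ΔS = 0: S: 0 → 1 — violated.
ΔL = 0, ±1 (not L=0↔0): L: 2 → 2, ΔL = +0 — satisfied.
ΔJ = 0, ±1 (not J=0↔0): J: 2 → 3, ΔJ = +1 — satisfied.

the ΔS = 0 rule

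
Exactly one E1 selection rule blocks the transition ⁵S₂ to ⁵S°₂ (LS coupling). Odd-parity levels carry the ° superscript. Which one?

the L=0 ↔ L=0 exclusion

Reading off the term symbols: S 2→2, L 0→0, J 2→2, parity even→odd.
Parity must change: even → odd — satisfied.
ΔS = 0: S: 2 → 2 — satisfied.
ΔL = 0, ±1 (not L=0↔0): L: 0 → 0, ΔL = +0 — violated.
ΔJ = 0, ±1 (not J=0↔0): J: 2 → 2, ΔJ = +0 — satisfied.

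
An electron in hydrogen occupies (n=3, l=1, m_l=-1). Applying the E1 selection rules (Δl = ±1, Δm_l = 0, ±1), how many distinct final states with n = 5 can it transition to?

4

E1 requires Δl = ±1, so l_f ∈ {0, 2}; with 0 ≤ l_f ≤ n_f−1 = 4, the allowed l_f values are {0, 2}.
For l_f = 0: m_f ∈ {m_i−1, m_i, m_i+1} ∩ [−0, 0] = {0} → 1 state.
For l_f = 2: m_f ∈ {m_i−1, m_i, m_i+1} ∩ [−2, 2] = {-2, -1, 0} → 3 states.
Total: 4.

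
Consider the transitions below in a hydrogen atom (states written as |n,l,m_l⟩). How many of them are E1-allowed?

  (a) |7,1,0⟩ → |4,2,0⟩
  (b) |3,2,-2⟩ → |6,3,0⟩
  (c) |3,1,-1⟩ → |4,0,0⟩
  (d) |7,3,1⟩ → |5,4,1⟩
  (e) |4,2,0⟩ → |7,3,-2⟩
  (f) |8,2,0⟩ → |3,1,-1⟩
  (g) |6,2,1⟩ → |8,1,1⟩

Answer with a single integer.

5

(a) allowed
(b) forbidden — Δm_l = +2 (E1 requires Δm_l = 0, ±1)
(c) allowed
(d) allowed
(e) forbidden — Δm_l = -2 (E1 requires Δm_l = 0, ±1)
(f) allowed
(g) allowed
Total allowed: 5 of 7.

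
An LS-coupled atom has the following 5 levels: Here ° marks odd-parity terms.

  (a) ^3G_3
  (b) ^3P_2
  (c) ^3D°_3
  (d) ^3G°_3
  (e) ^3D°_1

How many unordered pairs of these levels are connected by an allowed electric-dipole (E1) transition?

(a)–(b): forbidden (parity, ΔL).
(a)–(c): forbidden (ΔL).
(a)–(d): allowed.
(a)–(e): forbidden (ΔL, ΔJ).
(b)–(c): allowed.
(b)–(d): forbidden (ΔL).
(b)–(e): allowed.
(c)–(d): forbidden (parity, ΔL).
(c)–(e): forbidden (parity, ΔJ).
(d)–(e): forbidden (parity, ΔL, ΔJ).
Allowed pairs: 3 of 10.

3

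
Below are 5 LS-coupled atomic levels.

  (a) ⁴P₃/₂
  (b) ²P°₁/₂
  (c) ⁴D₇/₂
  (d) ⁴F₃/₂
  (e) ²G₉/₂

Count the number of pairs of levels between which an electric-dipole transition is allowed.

0

(a)–(b): forbidden (ΔS).
(a)–(c): forbidden (parity, ΔJ).
(a)–(d): forbidden (parity, ΔL).
(a)–(e): forbidden (parity, ΔS, ΔL, ΔJ).
(b)–(c): forbidden (ΔS, ΔJ).
(b)–(d): forbidden (ΔS, ΔL).
(b)–(e): forbidden (ΔL, ΔJ).
(c)–(d): forbidden (parity, ΔJ).
(c)–(e): forbidden (parity, ΔS, ΔL).
(d)–(e): forbidden (parity, ΔS, ΔJ).
Allowed pairs: 0 of 10.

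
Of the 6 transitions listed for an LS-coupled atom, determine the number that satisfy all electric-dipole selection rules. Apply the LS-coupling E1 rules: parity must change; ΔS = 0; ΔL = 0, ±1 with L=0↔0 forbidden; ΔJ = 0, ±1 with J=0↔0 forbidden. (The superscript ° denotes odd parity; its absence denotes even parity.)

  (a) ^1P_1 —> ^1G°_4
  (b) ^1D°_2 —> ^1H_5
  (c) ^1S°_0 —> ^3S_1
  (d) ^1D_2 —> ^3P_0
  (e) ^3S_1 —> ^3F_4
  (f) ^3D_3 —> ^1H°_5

0

(a) forbidden (ΔL, ΔJ fail)
(b) forbidden (ΔL, ΔJ fail)
(c) forbidden (ΔS, ΔL fail)
(d) forbidden (parity, ΔS, ΔJ fail)
(e) forbidden (parity, ΔL, ΔJ fail)
(f) forbidden (ΔS, ΔL, ΔJ fail)
Total allowed: 0 of 6.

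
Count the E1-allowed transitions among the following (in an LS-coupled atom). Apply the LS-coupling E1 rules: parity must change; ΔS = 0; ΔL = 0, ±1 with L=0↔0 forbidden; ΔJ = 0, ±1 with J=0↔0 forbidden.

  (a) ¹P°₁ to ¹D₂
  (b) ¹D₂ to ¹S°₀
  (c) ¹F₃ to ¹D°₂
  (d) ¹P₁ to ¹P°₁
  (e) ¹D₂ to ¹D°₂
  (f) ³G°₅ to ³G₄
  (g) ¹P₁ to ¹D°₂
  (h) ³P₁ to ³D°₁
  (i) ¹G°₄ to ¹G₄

8

(a) allowed
(b) forbidden (ΔL, ΔJ fail)
(c) allowed
(d) allowed
(e) allowed
(f) allowed
(g) allowed
(h) allowed
(i) allowed
Total allowed: 8 of 9.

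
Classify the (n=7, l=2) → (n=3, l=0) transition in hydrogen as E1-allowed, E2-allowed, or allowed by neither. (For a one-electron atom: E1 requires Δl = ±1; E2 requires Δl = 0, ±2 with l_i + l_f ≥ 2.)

Δl = 0 − 2 = -2; l_i + l_f = 2.
E1 (Δl = ±1): not satisfied.
E2 (Δl = 0,±2, l_i+l_f ≥ 2): satisfied.

E2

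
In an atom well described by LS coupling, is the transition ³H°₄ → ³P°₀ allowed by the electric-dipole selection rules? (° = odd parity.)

Parity must change: odd → odd — fails.
ΔS = 0: S: 1 → 1 — passes.
ΔL = 0, ±1 (not L=0↔0): L: 5 → 1, ΔL = -4 — fails.
ΔJ = 0, ±1 (not J=0↔0): J: 4 → 0, ΔJ = -4 — fails.
Rule(s) violated: parity, ΔL, ΔJ.

forbidden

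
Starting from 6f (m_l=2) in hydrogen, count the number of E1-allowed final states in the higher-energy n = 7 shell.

E1 requires Δl = ±1, so l_f ∈ {2, 4}; with 0 ≤ l_f ≤ n_f−1 = 6, the allowed l_f values are {2, 4}.
For l_f = 2: m_f ∈ {m_i−1, m_i, m_i+1} ∩ [−2, 2] = {1, 2} → 2 states.
For l_f = 4: m_f ∈ {m_i−1, m_i, m_i+1} ∩ [−4, 4] = {1, 2, 3} → 3 states.
Total: 5.

5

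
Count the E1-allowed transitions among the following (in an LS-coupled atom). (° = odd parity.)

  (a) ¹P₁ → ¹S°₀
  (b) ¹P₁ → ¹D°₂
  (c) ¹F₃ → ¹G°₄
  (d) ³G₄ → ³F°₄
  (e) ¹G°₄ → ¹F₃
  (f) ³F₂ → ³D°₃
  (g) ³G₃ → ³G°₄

(a) allowed
(b) allowed
(c) allowed
(d) allowed
(e) allowed
(f) allowed
(g) allowed
Total allowed: 7 of 7.

7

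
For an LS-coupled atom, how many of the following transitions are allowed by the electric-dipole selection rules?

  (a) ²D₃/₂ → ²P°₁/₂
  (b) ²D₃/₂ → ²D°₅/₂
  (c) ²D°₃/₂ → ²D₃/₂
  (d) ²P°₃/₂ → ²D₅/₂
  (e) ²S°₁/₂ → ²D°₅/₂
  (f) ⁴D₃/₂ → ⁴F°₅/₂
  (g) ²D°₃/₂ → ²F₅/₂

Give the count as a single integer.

6

(a) allowed
(b) allowed
(c) allowed
(d) allowed
(e) forbidden (parity, ΔL, ΔJ fail)
(f) allowed
(g) allowed
Total allowed: 6 of 7.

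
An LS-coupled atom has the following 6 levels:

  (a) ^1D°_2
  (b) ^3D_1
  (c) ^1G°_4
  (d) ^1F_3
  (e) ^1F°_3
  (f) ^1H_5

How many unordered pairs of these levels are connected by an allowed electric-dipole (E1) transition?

(a)–(b): forbidden (ΔS).
(a)–(c): forbidden (parity, ΔL, ΔJ).
(a)–(d): allowed.
(a)–(e): forbidden (parity).
(a)–(f): forbidden (ΔL, ΔJ).
(b)–(c): forbidden (ΔS, ΔL, ΔJ).
(b)–(d): forbidden (parity, ΔS, ΔJ).
(b)–(e): forbidden (ΔS, ΔJ).
(b)–(f): forbidden (parity, ΔS, ΔL, ΔJ).
(c)–(d): allowed.
(c)–(e): forbidden (parity).
(c)–(f): allowed.
(d)–(e): allowed.
(d)–(f): forbidden (parity, ΔL, ΔJ).
(e)–(f): forbidden (ΔL, ΔJ).
Allowed pairs: 4 of 15.

4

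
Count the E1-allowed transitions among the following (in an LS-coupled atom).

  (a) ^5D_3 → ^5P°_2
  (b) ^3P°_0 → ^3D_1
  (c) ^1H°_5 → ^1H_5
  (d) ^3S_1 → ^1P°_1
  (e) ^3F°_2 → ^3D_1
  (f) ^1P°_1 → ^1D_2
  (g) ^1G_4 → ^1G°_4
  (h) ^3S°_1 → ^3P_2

(a) allowed
(b) allowed
(c) allowed
(d) forbidden (ΔS fails)
(e) allowed
(f) allowed
(g) allowed
(h) allowed
Total allowed: 7 of 8.

7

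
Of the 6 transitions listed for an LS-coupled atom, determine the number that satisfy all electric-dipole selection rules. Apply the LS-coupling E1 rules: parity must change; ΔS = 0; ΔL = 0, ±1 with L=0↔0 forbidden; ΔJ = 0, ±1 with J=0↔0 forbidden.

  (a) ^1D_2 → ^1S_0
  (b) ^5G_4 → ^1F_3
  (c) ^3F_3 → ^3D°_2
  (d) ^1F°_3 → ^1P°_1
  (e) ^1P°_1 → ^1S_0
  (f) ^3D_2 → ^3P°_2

3

(a) forbidden (parity, ΔL, ΔJ fail)
(b) forbidden (parity, ΔS fail)
(c) allowed
(d) forbidden (parity, ΔL, ΔJ fail)
(e) allowed
(f) allowed
Total allowed: 3 of 6.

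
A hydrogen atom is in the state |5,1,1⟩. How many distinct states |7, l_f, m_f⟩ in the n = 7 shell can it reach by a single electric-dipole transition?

E1 requires Δl = ±1, so l_f ∈ {0, 2}; with 0 ≤ l_f ≤ n_f−1 = 6, the allowed l_f values are {0, 2}.
For l_f = 0: m_f ∈ {m_i−1, m_i, m_i+1} ∩ [−0, 0] = {0} → 1 state.
For l_f = 2: m_f ∈ {m_i−1, m_i, m_i+1} ∩ [−2, 2] = {0, 1, 2} → 3 states.
Total: 4.

4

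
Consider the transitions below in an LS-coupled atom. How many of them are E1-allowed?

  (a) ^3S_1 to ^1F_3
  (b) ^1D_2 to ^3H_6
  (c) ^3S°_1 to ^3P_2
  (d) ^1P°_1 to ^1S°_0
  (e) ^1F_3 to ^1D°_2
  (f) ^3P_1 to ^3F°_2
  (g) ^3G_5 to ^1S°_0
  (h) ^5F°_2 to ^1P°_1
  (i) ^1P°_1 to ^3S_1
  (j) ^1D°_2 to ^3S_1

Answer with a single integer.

(a) forbidden (parity, ΔS, ΔL, ΔJ fail)
(b) forbidden (parity, ΔS, ΔL, ΔJ fail)
(c) allowed
(d) forbidden (parity fails)
(e) allowed
(f) forbidden (ΔL fails)
(g) forbidden (ΔS, ΔL, ΔJ fail)
(h) forbidden (parity, ΔS, ΔL fail)
(i) forbidden (ΔS fails)
(j) forbidden (ΔS, ΔL fail)
Total allowed: 2 of 10.

2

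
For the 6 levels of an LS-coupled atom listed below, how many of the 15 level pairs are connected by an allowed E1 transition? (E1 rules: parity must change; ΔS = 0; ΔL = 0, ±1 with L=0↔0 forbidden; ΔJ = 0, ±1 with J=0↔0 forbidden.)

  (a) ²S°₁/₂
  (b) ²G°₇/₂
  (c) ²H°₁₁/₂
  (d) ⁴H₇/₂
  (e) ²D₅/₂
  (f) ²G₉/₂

(a)–(b): forbidden (parity, ΔL, ΔJ).
(a)–(c): forbidden (parity, ΔL, ΔJ).
(a)–(d): forbidden (ΔS, ΔL, ΔJ).
(a)–(e): forbidden (ΔL, ΔJ).
(a)–(f): forbidden (ΔL, ΔJ).
(b)–(c): forbidden (parity, ΔJ).
(b)–(d): forbidden (ΔS).
(b)–(e): forbidden (ΔL).
(b)–(f): allowed.
(c)–(d): forbidden (ΔS, ΔJ).
(c)–(e): forbidden (ΔL, ΔJ).
(c)–(f): allowed.
(d)–(e): forbidden (parity, ΔS, ΔL).
(d)–(f): forbidden (parity, ΔS).
(e)–(f): forbidden (parity, ΔL, ΔJ).
Allowed pairs: 2 of 15.

2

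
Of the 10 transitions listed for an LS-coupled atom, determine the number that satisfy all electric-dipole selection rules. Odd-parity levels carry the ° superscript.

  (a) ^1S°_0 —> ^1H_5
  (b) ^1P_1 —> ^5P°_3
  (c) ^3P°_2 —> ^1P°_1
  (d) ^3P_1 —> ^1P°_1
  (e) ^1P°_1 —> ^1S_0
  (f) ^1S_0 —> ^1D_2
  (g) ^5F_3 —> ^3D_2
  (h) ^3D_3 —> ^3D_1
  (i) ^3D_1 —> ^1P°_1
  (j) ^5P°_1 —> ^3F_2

1

(a) forbidden (ΔL, ΔJ fail)
(b) forbidden (ΔS, ΔJ fail)
(c) forbidden (parity, ΔS fail)
(d) forbidden (ΔS fails)
(e) allowed
(f) forbidden (parity, ΔL, ΔJ fail)
(g) forbidden (parity, ΔS fail)
(h) forbidden (parity, ΔJ fail)
(i) forbidden (ΔS fails)
(j) forbidden (ΔS, ΔL fail)
Total allowed: 1 of 10.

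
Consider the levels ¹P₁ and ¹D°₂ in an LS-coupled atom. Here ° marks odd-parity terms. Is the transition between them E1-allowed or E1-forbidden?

allowed

Parity must change: even → odd — passes.
ΔS = 0: S: 0 → 0 — passes.
ΔL = 0, ±1 (not L=0↔0): L: 1 → 2, ΔL = +1 — passes.
ΔJ = 0, ±1 (not J=0↔0): J: 1 → 2, ΔJ = +1 — passes.
All four E1 rules are satisfied.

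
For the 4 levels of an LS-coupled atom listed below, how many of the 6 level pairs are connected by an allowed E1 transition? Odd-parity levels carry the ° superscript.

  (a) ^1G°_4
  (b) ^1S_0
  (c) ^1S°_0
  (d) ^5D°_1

0

(a)–(b): forbidden (ΔL, ΔJ).
(a)–(c): forbidden (parity, ΔL, ΔJ).
(a)–(d): forbidden (parity, ΔS, ΔL, ΔJ).
(b)–(c): forbidden (ΔL, ΔJ).
(b)–(d): forbidden (ΔS, ΔL).
(c)–(d): forbidden (parity, ΔS, ΔL).
Allowed pairs: 0 of 6.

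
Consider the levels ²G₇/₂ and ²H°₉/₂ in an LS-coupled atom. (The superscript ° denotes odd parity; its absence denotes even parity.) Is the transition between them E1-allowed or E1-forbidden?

allowed

Reading off the term symbols: S 1/2→1/2, L 4→5, J 7/2→9/2, parity even→odd.
Parity must change: even → odd — ok.
ΔS = 0: S: 1/2 → 1/2 — ok.
ΔL = 0, ±1 (not L=0↔0): L: 4 → 5, ΔL = +1 — ok.
ΔJ = 0, ±1 (not J=0↔0): J: 7/2 → 9/2, ΔJ = +1 — ok.
All four E1 rules are satisfied.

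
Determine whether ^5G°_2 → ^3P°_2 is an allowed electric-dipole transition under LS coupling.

forbidden

Reading off the term symbols: S 2→1, L 4→1, J 2→2, parity odd→odd.
Parity must change: odd → odd — fails.
ΔS = 0: S: 2 → 1 — fails.
ΔL = 0, ±1 (not L=0↔0): L: 4 → 1, ΔL = -3 — fails.
ΔJ = 0, ±1 (not J=0↔0): J: 2 → 2, ΔJ = +0 — passes.
Rule(s) violated: parity, ΔS, ΔL.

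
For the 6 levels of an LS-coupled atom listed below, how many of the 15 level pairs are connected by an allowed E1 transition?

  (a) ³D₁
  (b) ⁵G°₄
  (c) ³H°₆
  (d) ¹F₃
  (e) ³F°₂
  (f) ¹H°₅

1

(a)–(b): forbidden (ΔS, ΔL, ΔJ).
(a)–(c): forbidden (ΔL, ΔJ).
(a)–(d): forbidden (parity, ΔS, ΔJ).
(a)–(e): allowed.
(a)–(f): forbidden (ΔS, ΔL, ΔJ).
(b)–(c): forbidden (parity, ΔS, ΔJ).
(b)–(d): forbidden (ΔS).
(b)–(e): forbidden (parity, ΔS, ΔJ).
(b)–(f): forbidden (parity, ΔS).
(c)–(d): forbidden (ΔS, ΔL, ΔJ).
(c)–(e): forbidden (parity, ΔL, ΔJ).
(c)–(f): forbidden (parity, ΔS).
(d)–(e): forbidden (ΔS).
(d)–(f): forbidden (ΔL, ΔJ).
(e)–(f): forbidden (parity, ΔS, ΔL, ΔJ).
Allowed pairs: 1 of 15.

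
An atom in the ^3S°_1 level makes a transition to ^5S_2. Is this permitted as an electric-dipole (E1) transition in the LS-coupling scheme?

Initial level: S=1, L=0, J=1, parity odd. Final level: S=2, L=0, J=2, parity even.
Parity must change: odd → even — satisfied.
ΔS = 0: S: 1 → 2 — violated.
ΔL = 0, ±1 (not L=0↔0): L: 0 → 0, ΔL = +0 — violated.
ΔJ = 0, ±1 (not J=0↔0): J: 1 → 2, ΔJ = +1 — satisfied.
Rule(s) violated: ΔS, ΔL.

forbidden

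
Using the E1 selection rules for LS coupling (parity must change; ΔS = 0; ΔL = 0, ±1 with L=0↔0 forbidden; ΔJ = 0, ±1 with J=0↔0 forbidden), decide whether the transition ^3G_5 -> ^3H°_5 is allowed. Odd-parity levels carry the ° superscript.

Initial level: S=1, L=4, J=5, parity even. Final level: S=1, L=5, J=5, parity odd.
Parity must change: even → odd — satisfied.
ΔS = 0: S: 1 → 1 — satisfied.
ΔL = 0, ±1 (not L=0↔0): L: 4 → 5, ΔL = +1 — satisfied.
ΔJ = 0, ±1 (not J=0↔0): J: 5 → 5, ΔJ = +0 — satisfied.
All four E1 rules are satisfied.

allowed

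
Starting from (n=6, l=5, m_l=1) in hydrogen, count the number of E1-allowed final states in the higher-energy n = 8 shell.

E1 requires Δl = ±1, so l_f ∈ {4, 6}; with 0 ≤ l_f ≤ n_f−1 = 7, the allowed l_f values are {4, 6}.
For l_f = 4: m_f ∈ {m_i−1, m_i, m_i+1} ∩ [−4, 4] = {0, 1, 2} → 3 states.
For l_f = 6: m_f ∈ {m_i−1, m_i, m_i+1} ∩ [−6, 6] = {0, 1, 2} → 3 states.
Total: 6.

6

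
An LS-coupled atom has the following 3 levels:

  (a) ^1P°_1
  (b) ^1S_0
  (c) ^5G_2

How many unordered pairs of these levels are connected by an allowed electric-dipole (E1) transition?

1

(a)–(b): allowed.
(a)–(c): forbidden (ΔS, ΔL).
(b)–(c): forbidden (parity, ΔS, ΔL, ΔJ).
Allowed pairs: 1 of 3.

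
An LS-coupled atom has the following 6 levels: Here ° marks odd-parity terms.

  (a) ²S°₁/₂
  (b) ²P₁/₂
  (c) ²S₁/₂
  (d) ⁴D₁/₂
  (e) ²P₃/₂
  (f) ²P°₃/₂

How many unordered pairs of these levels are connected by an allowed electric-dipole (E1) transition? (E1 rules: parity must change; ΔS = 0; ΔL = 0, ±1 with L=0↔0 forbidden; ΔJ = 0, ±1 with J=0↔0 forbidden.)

(a)–(b): allowed.
(a)–(c): forbidden (ΔL).
(a)–(d): forbidden (ΔS, ΔL).
(a)–(e): allowed.
(a)–(f): forbidden (parity).
(b)–(c): forbidden (parity).
(b)–(d): forbidden (parity, ΔS).
(b)–(e): forbidden (parity).
(b)–(f): allowed.
(c)–(d): forbidden (parity, ΔS, ΔL).
(c)–(e): forbidden (parity).
(c)–(f): allowed.
(d)–(e): forbidden (parity, ΔS).
(d)–(f): forbidden (ΔS).
(e)–(f): allowed.
Allowed pairs: 5 of 15.

5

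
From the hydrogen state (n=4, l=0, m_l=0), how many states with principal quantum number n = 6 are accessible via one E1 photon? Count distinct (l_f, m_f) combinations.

3

E1 requires Δl = ±1, so l_f ∈ {-1, 1}; with 0 ≤ l_f ≤ n_f−1 = 5, the allowed l_f values are {1}.
For l_f = 1: m_f ∈ {m_i−1, m_i, m_i+1} ∩ [−1, 1] = {-1, 0, 1} → 3 states.
Total: 3.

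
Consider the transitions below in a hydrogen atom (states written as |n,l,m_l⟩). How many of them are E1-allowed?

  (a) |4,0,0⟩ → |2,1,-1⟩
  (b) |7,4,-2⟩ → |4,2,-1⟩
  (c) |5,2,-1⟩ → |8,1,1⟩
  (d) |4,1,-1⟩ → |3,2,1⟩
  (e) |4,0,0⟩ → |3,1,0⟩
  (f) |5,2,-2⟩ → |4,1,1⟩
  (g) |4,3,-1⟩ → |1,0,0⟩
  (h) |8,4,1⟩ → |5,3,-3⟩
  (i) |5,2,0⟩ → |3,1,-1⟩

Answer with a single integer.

(a) allowed
(b) forbidden — Δl = -2 (E1 requires Δl = ±1)
(c) forbidden — Δm_l = +2 (E1 requires Δm_l = 0, ±1)
(d) forbidden — Δm_l = +2 (E1 requires Δm_l = 0, ±1)
(e) allowed
(f) forbidden — Δm_l = +3 (E1 requires Δm_l = 0, ±1)
(g) forbidden — Δl = -3 (E1 requires Δl = ±1)
(h) forbidden — Δm_l = -4 (E1 requires Δm_l = 0, ±1)
(i) allowed
Total allowed: 3 of 9.

3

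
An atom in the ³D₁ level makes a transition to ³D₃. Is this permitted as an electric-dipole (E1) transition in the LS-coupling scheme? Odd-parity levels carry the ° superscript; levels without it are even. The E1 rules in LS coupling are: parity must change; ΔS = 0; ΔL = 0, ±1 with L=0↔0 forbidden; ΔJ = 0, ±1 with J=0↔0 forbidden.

Reading off the term symbols: S 1→1, L 2→2, J 1→3, parity even→even.
Parity must change: even → even — fails.
ΔS = 0: S: 1 → 1 — passes.
ΔL = 0, ±1 (not L=0↔0): L: 2 → 2, ΔL = +0 — passes.
ΔJ = 0, ±1 (not J=0↔0): J: 1 → 3, ΔJ = +2 — fails.
Rule(s) violated: parity, ΔJ.

forbidden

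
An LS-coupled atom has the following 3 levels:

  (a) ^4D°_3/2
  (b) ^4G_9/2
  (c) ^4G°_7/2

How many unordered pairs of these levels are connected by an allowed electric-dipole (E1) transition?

(a)–(b): forbidden (ΔL, ΔJ).
(a)–(c): forbidden (parity, ΔL, ΔJ).
(b)–(c): allowed.
Allowed pairs: 1 of 3.

1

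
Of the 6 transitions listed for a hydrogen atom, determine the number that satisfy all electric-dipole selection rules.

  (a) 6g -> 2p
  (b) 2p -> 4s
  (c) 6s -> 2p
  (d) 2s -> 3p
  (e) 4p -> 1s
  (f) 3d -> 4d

4

(a) forbidden — Δl = -3 (E1 requires Δl = ±1)
(b) allowed
(c) allowed
(d) allowed
(e) allowed
(f) forbidden — Δl = +0 (E1 requires Δl = ±1)
Total allowed: 4 of 6.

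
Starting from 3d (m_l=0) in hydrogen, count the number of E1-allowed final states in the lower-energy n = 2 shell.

3

E1 requires Δl = ±1, so l_f ∈ {1, 3}; with 0 ≤ l_f ≤ n_f−1 = 1, the allowed l_f values are {1}.
For l_f = 1: m_f ∈ {m_i−1, m_i, m_i+1} ∩ [−1, 1] = {-1, 0, 1} → 3 states.
Total: 3.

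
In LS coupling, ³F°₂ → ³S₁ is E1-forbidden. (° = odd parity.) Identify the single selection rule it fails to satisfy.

Reading off the term symbols: S 1→1, L 3→0, J 2→1, parity odd→even.
Parity must change: odd → even — satisfied.
ΔS = 0: S: 1 → 1 — satisfied.
ΔL = 0, ±1 (not L=0↔0): L: 3 → 0, ΔL = -3 — violated.
ΔJ = 0, ±1 (not J=0↔0): J: 2 → 1, ΔJ = -1 — satisfied.

the ΔL = 0, ±1 rule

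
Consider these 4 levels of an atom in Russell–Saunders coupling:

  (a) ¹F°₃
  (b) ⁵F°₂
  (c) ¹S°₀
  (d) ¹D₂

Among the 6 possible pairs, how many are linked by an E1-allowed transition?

(a)–(b): forbidden (parity, ΔS).
(a)–(c): forbidden (parity, ΔL, ΔJ).
(a)–(d): allowed.
(b)–(c): forbidden (parity, ΔS, ΔL, ΔJ).
(b)–(d): forbidden (ΔS).
(c)–(d): forbidden (ΔL, ΔJ).
Allowed pairs: 1 of 6.

1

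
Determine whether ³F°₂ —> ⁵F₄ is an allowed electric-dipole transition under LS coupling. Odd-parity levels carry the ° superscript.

Reading off the term symbols: S 1→2, L 3→3, J 2→4, parity odd→even.
ΔL = 0, ±1 (not L=0↔0): L: 3 → 3, ΔL = +0 — passes.
ΔJ = 0, ±1 (not J=0↔0): J: 2 → 4, ΔJ = +2 — fails.
Parity must change: odd → even — passes.
ΔS = 0: S: 1 → 2 — fails.
Rule(s) violated: ΔS, ΔJ.

forbidden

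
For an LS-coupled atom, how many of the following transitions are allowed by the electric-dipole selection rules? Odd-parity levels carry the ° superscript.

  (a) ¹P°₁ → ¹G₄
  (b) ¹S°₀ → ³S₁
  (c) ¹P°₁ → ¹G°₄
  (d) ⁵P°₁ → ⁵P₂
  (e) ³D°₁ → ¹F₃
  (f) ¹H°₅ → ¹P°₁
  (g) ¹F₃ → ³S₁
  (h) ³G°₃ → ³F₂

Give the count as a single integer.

(a) forbidden (ΔL, ΔJ fail)
(b) forbidden (ΔS, ΔL fail)
(c) forbidden (parity, ΔL, ΔJ fail)
(d) allowed
(e) forbidden (ΔS, ΔJ fail)
(f) forbidden (parity, ΔL, ΔJ fail)
(g) forbidden (parity, ΔS, ΔL, ΔJ fail)
(h) allowed
Total allowed: 2 of 8.

2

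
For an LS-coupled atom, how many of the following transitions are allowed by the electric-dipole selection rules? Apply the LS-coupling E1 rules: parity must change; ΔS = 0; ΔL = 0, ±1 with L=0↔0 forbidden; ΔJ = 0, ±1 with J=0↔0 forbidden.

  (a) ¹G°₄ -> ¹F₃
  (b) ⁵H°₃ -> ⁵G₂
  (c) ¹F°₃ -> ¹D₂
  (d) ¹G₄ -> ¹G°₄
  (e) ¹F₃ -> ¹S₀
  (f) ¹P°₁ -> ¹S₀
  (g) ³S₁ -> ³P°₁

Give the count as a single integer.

(a) allowed
(b) allowed
(c) allowed
(d) allowed
(e) forbidden (parity, ΔL, ΔJ fail)
(f) allowed
(g) allowed
Total allowed: 6 of 7.

6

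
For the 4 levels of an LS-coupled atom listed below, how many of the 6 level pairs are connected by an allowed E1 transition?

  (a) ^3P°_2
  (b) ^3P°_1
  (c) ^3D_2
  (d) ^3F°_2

(a)–(b): forbidden (parity).
(a)–(c): allowed.
(a)–(d): forbidden (parity, ΔL).
(b)–(c): allowed.
(b)–(d): forbidden (parity, ΔL).
(c)–(d): allowed.
Allowed pairs: 3 of 6.

3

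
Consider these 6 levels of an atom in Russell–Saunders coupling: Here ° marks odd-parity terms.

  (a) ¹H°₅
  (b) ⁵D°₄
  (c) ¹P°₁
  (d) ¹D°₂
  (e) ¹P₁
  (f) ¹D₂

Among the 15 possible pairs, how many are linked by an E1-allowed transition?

(a)–(b): forbidden (parity, ΔS, ΔL).
(a)–(c): forbidden (parity, ΔL, ΔJ).
(a)–(d): forbidden (parity, ΔL, ΔJ).
(a)–(e): forbidden (ΔL, ΔJ).
(a)–(f): forbidden (ΔL, ΔJ).
(b)–(c): forbidden (parity, ΔS, ΔJ).
(b)–(d): forbidden (parity, ΔS, ΔJ).
(b)–(e): forbidden (ΔS, ΔJ).
(b)–(f): forbidden (ΔS, ΔJ).
(c)–(d): forbidden (parity).
(c)–(e): allowed.
(c)–(f): allowed.
(d)–(e): allowed.
(d)–(f): allowed.
(e)–(f): forbidden (parity).
Allowed pairs: 4 of 15.

4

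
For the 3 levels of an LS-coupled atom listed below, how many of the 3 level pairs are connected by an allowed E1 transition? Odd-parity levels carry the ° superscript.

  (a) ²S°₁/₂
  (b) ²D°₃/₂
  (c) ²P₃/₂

2

(a)–(b): forbidden (parity, ΔL).
(a)–(c): allowed.
(b)–(c): allowed.
Allowed pairs: 2 of 3.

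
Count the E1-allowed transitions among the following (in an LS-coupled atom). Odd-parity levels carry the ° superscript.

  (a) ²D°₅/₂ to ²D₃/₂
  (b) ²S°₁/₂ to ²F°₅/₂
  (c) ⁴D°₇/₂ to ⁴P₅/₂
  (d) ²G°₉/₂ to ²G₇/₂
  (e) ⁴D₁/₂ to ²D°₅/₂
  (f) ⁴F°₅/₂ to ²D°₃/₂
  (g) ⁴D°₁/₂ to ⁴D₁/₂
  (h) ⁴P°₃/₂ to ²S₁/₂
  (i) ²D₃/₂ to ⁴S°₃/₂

(a) allowed
(b) forbidden (parity, ΔL, ΔJ fail)
(c) allowed
(d) allowed
(e) forbidden (ΔS, ΔJ fail)
(f) forbidden (parity, ΔS fail)
(g) allowed
(h) forbidden (ΔS fails)
(i) forbidden (ΔS, ΔL fail)
Total allowed: 4 of 9.

4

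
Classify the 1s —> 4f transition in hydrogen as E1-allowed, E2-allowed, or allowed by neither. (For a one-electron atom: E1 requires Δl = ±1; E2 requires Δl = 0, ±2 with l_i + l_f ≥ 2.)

Δl = 3 − 0 = +3; l_i + l_f = 3.
E1 (Δl = ±1): not satisfied.
E2 (Δl = 0,±2, l_i+l_f ≥ 2): not satisfied.

neither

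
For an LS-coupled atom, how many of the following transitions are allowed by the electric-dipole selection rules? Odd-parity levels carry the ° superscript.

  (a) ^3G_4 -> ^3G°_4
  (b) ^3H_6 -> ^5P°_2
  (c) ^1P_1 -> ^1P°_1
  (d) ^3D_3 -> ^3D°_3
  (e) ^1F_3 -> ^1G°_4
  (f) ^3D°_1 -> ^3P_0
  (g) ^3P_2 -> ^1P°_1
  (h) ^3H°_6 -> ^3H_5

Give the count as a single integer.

(a) allowed
(b) forbidden (ΔS, ΔL, ΔJ fail)
(c) allowed
(d) allowed
(e) allowed
(f) allowed
(g) forbidden (ΔS fails)
(h) allowed
Total allowed: 6 of 8.

6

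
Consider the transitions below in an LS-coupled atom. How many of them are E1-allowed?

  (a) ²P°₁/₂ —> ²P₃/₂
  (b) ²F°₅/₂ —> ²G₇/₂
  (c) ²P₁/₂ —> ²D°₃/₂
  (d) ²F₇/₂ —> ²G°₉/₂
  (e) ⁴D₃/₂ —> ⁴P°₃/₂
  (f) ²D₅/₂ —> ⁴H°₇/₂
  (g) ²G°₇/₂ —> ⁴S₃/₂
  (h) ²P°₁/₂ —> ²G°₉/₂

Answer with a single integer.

5

(a) allowed
(b) allowed
(c) allowed
(d) allowed
(e) allowed
(f) forbidden (ΔS, ΔL fail)
(g) forbidden (ΔS, ΔL, ΔJ fail)
(h) forbidden (parity, ΔL, ΔJ fail)
Total allowed: 5 of 8.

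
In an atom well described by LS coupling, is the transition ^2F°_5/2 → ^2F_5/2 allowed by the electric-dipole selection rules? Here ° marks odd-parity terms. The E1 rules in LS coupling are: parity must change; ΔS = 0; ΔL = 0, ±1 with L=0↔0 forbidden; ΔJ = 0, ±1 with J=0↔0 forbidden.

allowed

Initial level: S=1/2, L=3, J=5/2, parity odd. Final level: S=1/2, L=3, J=5/2, parity even.
Parity must change: odd → even — satisfied.
ΔS = 0: S: 1/2 → 1/2 — satisfied.
ΔL = 0, ±1 (not L=0↔0): L: 3 → 3, ΔL = +0 — satisfied.
ΔJ = 0, ±1 (not J=0↔0): J: 5/2 → 5/2, ΔJ = +0 — satisfied.
All four E1 rules are satisfied.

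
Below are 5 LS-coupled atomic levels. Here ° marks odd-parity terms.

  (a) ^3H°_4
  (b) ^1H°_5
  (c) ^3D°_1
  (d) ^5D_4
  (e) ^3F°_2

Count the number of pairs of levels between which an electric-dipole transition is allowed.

(a)–(b): forbidden (parity, ΔS).
(a)–(c): forbidden (parity, ΔL, ΔJ).
(a)–(d): forbidden (ΔS, ΔL).
(a)–(e): forbidden (parity, ΔL, ΔJ).
(b)–(c): forbidden (parity, ΔS, ΔL, ΔJ).
(b)–(d): forbidden (ΔS, ΔL).
(b)–(e): forbidden (parity, ΔS, ΔL, ΔJ).
(c)–(d): forbidden (ΔS, ΔJ).
(c)–(e): forbidden (parity).
(d)–(e): forbidden (ΔS, ΔJ).
Allowed pairs: 0 of 10.

0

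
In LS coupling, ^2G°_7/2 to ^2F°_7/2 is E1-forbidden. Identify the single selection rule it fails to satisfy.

Reading off the term symbols: S 1/2→1/2, L 4→3, J 7/2→7/2, parity odd→odd.
Parity must change: odd → odd — fails.
ΔS = 0: S: 1/2 → 1/2 — ok.
ΔL = 0, ±1 (not L=0↔0): L: 4 → 3, ΔL = -1 — ok.
ΔJ = 0, ±1 (not J=0↔0): J: 7/2 → 7/2, ΔJ = +0 — ok.

parity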